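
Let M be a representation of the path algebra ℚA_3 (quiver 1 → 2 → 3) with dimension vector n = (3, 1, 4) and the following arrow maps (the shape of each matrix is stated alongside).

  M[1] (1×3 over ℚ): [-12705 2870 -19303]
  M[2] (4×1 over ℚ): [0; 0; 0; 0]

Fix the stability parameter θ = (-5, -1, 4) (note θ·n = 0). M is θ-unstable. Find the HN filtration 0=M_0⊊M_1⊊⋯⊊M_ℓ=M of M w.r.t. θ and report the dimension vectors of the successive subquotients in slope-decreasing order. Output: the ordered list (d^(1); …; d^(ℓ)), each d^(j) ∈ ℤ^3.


Barcode: M ≅ I[1,1]^2, I[1,2], I[3,3]^4. HN layers by μ_θ (3 steps, strictly decreasing):
  μ^(1)=4; μ^(2)=-1; μ^(3)=-5

((0, 0, 4); (0, 1, 0); (3, 0, 0))


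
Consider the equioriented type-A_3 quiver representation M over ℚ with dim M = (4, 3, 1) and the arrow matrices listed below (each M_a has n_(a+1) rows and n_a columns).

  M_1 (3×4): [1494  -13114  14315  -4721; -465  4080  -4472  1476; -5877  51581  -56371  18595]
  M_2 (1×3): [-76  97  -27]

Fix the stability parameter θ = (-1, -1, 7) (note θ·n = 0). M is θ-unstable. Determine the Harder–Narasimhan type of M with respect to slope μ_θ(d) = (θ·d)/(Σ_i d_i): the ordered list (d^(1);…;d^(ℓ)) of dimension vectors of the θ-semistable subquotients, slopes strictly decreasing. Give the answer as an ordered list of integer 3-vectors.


Interval decomposition of M: I[1,1], I[1,2]^2, I[1,3].
HN type (ℓ=2): μ^(1)=7; μ^(2)=-1

((0, 0, 1); (4, 3, 0))


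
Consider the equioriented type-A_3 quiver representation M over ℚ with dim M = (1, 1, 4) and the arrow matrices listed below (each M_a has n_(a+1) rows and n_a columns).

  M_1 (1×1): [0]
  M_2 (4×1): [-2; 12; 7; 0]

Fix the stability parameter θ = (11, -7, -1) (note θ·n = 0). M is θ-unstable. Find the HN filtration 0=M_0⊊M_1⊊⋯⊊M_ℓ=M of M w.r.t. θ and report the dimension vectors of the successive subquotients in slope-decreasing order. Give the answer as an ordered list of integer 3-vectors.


Barcode: M ≅ I[1,1], I[2,3], I[3,3]^3. HN layers by μ_θ (3 steps, strictly decreasing):
  μ^(1)=11; μ^(2)=-1; μ^(3)=-7

((1, 0, 0); (0, 0, 4); (0, 1, 0))


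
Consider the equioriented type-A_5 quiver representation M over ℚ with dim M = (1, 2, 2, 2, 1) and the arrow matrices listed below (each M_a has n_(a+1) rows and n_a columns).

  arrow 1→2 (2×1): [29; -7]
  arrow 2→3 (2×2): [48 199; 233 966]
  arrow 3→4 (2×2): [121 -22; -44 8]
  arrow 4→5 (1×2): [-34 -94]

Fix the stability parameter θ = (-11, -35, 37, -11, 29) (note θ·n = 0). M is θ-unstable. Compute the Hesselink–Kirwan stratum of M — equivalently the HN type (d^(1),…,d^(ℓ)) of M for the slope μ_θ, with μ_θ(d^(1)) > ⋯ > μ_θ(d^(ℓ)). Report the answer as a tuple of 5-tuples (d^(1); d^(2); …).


Barcode: M ≅ I[1,5], I[2,3], I[4,4]. HN layers by μ_θ (6 steps, strictly decreasing):
  μ^(1)=37; μ^(2)=29; μ^(3)=13; μ^(4)=-11; μ^(5)=-23; μ^(6)=-35

((0, 0, 1, 0, 0); (0, 0, 0, 0, 1); (0, 0, 1, 1, 0); (0, 0, 0, 1, 0); (1, 1, 0, 0, 0); (0, 1, 0, 0, 0))


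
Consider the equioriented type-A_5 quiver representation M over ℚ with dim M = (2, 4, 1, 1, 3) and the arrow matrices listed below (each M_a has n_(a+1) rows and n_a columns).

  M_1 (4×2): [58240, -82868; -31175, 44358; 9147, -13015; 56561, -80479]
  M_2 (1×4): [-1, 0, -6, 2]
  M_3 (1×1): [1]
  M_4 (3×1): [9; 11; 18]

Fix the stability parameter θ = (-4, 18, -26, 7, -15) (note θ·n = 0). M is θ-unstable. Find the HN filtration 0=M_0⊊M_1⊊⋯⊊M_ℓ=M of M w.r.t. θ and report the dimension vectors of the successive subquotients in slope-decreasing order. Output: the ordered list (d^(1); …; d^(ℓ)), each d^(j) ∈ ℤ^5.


Via rank(M_{q-1}∘⋯∘M_p): M ≅ I[1,2]^2, I[2,2], I[2,5], I[5,5]^2.
μ_θ-semistable layers: μ^(1)=18; μ^(2)=-4; μ^(3)=-15

((0, 3, 0, 0, 0); (2, 1, 1, 1, 1); (0, 0, 0, 0, 2))


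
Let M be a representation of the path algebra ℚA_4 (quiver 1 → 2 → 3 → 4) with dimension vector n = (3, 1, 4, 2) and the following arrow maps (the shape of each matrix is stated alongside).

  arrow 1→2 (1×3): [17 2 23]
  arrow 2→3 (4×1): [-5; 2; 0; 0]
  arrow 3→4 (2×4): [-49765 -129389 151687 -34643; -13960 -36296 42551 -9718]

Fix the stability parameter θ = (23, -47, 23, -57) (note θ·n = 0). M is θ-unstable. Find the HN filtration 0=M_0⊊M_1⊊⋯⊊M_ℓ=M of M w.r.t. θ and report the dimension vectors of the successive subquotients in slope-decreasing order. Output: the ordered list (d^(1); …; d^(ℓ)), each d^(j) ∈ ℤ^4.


Interval decomposition of M: I[1,1]^2, I[1,4], I[3,3]^2, I[3,4].
HN type (ℓ=3): μ^(1)=23; μ^(2)=-29/2; μ^(3)=-17

((2, 0, 2, 0); (1, 1, 1, 1); (0, 0, 1, 1))


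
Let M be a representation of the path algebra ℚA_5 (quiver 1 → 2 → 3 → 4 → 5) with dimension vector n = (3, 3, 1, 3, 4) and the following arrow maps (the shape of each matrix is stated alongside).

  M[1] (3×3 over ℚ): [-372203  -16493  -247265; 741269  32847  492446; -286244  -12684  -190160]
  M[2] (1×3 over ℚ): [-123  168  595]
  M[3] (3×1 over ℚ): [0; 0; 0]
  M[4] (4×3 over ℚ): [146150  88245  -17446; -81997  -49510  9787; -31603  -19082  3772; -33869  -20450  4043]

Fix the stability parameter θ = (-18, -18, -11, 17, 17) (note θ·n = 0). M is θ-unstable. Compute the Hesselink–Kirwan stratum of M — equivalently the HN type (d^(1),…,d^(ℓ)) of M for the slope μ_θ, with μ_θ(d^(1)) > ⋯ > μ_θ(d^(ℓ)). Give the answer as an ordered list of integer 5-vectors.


Interval decomposition of M: I[1,1], I[1,2], I[1,3], I[2,2], I[4,5]^3, I[5,5].
HN type (ℓ=3): μ^(1)=17; μ^(2)=-11; μ^(3)=-18

((0, 0, 0, 3, 4); (0, 0, 1, 0, 0); (3, 3, 0, 0, 0))


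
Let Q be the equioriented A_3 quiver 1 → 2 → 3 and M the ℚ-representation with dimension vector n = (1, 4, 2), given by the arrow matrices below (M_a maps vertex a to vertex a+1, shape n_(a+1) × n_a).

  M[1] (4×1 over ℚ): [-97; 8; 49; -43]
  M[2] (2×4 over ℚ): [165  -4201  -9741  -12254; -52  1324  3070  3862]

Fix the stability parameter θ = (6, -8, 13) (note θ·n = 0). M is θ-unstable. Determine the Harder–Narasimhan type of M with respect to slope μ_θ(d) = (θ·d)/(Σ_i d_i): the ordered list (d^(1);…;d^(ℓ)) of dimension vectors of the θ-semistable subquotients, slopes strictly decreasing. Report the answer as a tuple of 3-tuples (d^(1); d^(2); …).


Via rank(M_{q-1}∘⋯∘M_p): M ≅ I[1,2], I[2,2], I[2,3]^2.
μ_θ-semistable layers: μ^(1)=13; μ^(2)=-1; μ^(3)=-8

((0, 0, 2); (1, 1, 0); (0, 3, 0))


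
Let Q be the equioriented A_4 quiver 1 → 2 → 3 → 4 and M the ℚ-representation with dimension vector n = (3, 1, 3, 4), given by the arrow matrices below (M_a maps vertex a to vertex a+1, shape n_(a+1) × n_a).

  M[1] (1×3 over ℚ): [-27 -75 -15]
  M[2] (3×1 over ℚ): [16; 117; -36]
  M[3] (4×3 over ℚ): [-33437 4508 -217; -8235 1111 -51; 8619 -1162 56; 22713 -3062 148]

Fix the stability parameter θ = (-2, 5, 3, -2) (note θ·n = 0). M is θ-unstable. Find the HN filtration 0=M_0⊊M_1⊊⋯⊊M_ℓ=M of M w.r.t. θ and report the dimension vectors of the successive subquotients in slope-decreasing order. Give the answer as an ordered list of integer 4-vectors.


Barcode: M ≅ I[1,1]^2, I[1,4], I[3,4]^2, I[4,4]. HN layers by μ_θ (3 steps, strictly decreasing):
  μ^(1)=2; μ^(2)=1/2; μ^(3)=-2

((0, 1, 1, 1); (0, 0, 2, 2); (3, 0, 0, 1))


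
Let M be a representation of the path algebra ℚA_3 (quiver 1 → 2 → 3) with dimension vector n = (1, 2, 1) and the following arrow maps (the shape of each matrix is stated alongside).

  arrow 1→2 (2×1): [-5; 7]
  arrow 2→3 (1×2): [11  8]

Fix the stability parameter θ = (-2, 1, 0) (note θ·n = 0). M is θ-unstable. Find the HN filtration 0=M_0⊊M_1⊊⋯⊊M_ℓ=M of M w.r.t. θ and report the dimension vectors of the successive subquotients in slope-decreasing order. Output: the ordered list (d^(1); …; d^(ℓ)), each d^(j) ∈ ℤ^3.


Via rank(M_{q-1}∘⋯∘M_p): M ≅ I[1,3], I[2,2].
μ_θ-semistable layers: μ^(1)=1; μ^(2)=1/2; μ^(3)=-2

((0, 1, 0); (0, 1, 1); (1, 0, 0))


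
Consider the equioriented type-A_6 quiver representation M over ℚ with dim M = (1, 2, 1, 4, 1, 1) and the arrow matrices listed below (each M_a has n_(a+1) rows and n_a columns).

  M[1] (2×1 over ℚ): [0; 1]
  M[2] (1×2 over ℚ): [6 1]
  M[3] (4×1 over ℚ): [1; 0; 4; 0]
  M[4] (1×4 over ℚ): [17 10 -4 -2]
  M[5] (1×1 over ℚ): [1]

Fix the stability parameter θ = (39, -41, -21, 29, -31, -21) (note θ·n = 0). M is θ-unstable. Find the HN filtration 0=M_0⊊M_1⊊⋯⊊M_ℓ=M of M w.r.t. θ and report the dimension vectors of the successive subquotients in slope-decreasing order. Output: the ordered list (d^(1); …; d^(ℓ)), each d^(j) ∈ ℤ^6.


Interval decomposition of M: I[1,6], I[2,2], I[4,4]^3.
HN type (ℓ=3): μ^(1)=29; μ^(2)=-23/3; μ^(3)=-41

((0, 0, 0, 3, 0, 0); (1, 1, 1, 1, 1, 1); (0, 1, 0, 0, 0, 0))


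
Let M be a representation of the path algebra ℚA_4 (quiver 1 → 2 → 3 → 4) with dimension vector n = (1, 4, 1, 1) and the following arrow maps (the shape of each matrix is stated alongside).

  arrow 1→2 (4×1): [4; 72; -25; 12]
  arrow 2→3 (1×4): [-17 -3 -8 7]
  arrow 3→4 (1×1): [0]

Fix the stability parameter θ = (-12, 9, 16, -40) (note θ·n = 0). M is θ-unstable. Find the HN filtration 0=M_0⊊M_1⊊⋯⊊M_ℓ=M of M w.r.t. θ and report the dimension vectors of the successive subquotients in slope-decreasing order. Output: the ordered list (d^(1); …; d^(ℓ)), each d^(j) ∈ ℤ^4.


Barcode: M ≅ I[1,2], I[2,2]^2, I[2,3], I[4,4]. HN layers by μ_θ (4 steps, strictly decreasing):
  μ^(1)=16; μ^(2)=9; μ^(3)=-12; μ^(4)=-40

((0, 0, 1, 0); (0, 4, 0, 0); (1, 0, 0, 0); (0, 0, 0, 1))


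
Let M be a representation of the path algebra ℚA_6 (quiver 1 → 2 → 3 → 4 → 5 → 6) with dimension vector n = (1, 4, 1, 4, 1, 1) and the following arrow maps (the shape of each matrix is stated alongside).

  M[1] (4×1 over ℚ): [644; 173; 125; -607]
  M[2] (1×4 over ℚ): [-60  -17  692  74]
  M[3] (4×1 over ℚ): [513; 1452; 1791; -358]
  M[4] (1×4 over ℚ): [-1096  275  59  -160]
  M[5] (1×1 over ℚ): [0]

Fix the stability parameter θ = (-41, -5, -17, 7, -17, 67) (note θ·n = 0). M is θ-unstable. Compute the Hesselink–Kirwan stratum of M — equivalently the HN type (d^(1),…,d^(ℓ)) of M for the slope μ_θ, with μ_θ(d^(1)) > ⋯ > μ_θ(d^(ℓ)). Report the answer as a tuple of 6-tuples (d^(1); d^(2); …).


Via rank(M_{q-1}∘⋯∘M_p): M ≅ I[1,5], I[2,2]^3, I[4,4]^3, I[6,6].
μ_θ-semistable layers: μ^(1)=67; μ^(2)=7; μ^(3)=-5; μ^(4)=-11; μ^(5)=-41

((0, 0, 0, 0, 0, 1); (0, 0, 0, 3, 0, 0); (0, 3, 0, 1, 1, 0); (0, 1, 1, 0, 0, 0); (1, 0, 0, 0, 0, 0))


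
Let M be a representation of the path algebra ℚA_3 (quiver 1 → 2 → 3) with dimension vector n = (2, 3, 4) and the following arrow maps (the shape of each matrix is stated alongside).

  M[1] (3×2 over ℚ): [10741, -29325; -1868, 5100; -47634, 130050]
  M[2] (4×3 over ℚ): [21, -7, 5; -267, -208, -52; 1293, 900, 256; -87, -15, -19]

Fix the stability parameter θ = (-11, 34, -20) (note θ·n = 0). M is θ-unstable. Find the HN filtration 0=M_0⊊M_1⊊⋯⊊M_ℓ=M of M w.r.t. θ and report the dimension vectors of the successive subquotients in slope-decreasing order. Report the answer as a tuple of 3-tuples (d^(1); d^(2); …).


Via rank(M_{q-1}∘⋯∘M_p): M ≅ I[1,1], I[1,3], I[2,2], I[2,3], I[3,3]^2.
μ_θ-semistable layers: μ^(1)=34; μ^(2)=7; μ^(3)=-11; μ^(4)=-20

((0, 1, 0); (0, 2, 2); (2, 0, 0); (0, 0, 2))


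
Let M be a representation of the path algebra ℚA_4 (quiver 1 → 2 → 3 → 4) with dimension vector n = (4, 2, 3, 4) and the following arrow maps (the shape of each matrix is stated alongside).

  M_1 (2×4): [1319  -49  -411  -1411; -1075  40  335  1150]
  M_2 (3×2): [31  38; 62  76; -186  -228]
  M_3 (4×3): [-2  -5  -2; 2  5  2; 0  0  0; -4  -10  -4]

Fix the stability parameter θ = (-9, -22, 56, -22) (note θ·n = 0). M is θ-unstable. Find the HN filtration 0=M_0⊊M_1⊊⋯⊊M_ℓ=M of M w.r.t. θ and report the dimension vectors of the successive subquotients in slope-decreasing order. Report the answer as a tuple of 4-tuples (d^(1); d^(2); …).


Interval decomposition of M: I[1,1]^2, I[1,2], I[1,3], I[3,3], I[3,4], I[4,4]^3.
HN type (ℓ=5): μ^(1)=56; μ^(2)=17; μ^(3)=-9; μ^(4)=-31/2; μ^(5)=-22

((0, 0, 2, 0); (0, 0, 1, 1); (2, 0, 0, 0); (2, 2, 0, 0); (0, 0, 0, 3))


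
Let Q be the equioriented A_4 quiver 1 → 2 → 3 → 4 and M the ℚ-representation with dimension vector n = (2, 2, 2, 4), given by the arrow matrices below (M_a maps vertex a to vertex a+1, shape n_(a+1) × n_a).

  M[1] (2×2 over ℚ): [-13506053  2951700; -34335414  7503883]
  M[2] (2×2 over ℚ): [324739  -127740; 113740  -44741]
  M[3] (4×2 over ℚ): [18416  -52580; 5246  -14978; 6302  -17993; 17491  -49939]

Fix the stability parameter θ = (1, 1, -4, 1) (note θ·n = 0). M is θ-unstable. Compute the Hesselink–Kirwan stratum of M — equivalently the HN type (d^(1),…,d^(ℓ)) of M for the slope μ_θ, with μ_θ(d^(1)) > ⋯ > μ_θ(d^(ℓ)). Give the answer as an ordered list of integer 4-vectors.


Via rank(M_{q-1}∘⋯∘M_p): M ≅ I[1,4]^2, I[4,4]^2.
μ_θ-semistable layers: μ^(1)=1; μ^(2)=-2/3

((0, 0, 0, 4); (2, 2, 2, 0))


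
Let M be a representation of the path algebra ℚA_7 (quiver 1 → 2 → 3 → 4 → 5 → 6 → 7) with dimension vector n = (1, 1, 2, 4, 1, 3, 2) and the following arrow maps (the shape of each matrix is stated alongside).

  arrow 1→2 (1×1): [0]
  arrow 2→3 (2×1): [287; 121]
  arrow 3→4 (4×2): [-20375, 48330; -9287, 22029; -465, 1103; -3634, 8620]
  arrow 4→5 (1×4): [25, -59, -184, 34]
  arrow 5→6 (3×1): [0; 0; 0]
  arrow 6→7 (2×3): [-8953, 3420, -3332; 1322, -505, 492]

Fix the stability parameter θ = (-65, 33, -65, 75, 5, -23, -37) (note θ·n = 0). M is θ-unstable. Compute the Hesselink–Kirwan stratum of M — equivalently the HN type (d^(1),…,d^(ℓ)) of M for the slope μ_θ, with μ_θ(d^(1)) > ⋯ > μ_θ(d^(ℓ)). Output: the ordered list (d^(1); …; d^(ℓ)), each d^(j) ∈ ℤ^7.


Interval decomposition of M: I[1,1], I[2,5], I[3,4], I[4,4]^2, I[6,6], I[6,7]^2.
HN type (ℓ=6): μ^(1)=75; μ^(2)=40; μ^(3)=-16; μ^(4)=-23; μ^(5)=-30; μ^(6)=-65

((0, 0, 0, 3, 0, 0, 0); (0, 0, 0, 1, 1, 0, 0); (0, 1, 1, 0, 0, 0, 0); (0, 0, 0, 0, 0, 1, 0); (0, 0, 0, 0, 0, 2, 2); (1, 0, 1, 0, 0, 0, 0))


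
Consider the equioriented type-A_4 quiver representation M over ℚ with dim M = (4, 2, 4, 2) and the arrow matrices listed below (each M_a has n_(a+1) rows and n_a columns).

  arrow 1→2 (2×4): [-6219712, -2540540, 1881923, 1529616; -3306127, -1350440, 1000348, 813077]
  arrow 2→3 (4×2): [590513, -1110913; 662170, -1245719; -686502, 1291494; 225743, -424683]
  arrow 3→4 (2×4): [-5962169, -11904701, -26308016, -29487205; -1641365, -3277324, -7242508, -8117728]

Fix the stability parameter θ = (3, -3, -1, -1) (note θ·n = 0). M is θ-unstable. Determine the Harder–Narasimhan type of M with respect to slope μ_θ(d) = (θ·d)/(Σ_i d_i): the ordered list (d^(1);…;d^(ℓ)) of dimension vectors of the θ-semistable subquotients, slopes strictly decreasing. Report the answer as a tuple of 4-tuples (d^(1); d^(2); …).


Via rank(M_{q-1}∘⋯∘M_p): M ≅ I[1,1]^2, I[1,4]^2, I[3,3]^2.
μ_θ-semistable layers: μ^(1)=3; μ^(2)=-1/2; μ^(3)=-1

((2, 0, 0, 0); (2, 2, 2, 2); (0, 0, 2, 0))


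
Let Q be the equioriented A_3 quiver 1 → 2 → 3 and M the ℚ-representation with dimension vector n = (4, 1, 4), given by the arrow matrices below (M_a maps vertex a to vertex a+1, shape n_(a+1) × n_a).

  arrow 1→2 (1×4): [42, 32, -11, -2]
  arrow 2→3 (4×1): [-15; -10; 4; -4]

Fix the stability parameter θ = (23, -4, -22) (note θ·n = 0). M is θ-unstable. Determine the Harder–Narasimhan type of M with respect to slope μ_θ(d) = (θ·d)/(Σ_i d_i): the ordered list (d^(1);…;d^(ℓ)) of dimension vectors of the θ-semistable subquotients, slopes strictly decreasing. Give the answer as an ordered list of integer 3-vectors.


Interval decomposition of M: I[1,1]^3, I[1,3], I[3,3]^3.
HN type (ℓ=3): μ^(1)=23; μ^(2)=-1; μ^(3)=-22

((3, 0, 0); (1, 1, 1); (0, 0, 3))


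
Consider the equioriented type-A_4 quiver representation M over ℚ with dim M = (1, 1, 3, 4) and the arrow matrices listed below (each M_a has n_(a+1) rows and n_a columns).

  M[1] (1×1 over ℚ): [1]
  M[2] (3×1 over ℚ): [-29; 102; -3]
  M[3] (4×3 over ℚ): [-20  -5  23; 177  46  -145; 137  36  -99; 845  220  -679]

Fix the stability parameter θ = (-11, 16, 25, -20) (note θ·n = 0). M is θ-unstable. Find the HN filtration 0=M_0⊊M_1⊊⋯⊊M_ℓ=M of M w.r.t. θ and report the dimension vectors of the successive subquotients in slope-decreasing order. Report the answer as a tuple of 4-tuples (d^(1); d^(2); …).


Barcode: M ≅ I[1,4], I[3,3], I[3,4], I[4,4]^2. HN layers by μ_θ (5 steps, strictly decreasing):
  μ^(1)=25; μ^(2)=7; μ^(3)=5/2; μ^(4)=-11; μ^(5)=-20

((0, 0, 1, 0); (0, 1, 1, 1); (0, 0, 1, 1); (1, 0, 0, 0); (0, 0, 0, 2))


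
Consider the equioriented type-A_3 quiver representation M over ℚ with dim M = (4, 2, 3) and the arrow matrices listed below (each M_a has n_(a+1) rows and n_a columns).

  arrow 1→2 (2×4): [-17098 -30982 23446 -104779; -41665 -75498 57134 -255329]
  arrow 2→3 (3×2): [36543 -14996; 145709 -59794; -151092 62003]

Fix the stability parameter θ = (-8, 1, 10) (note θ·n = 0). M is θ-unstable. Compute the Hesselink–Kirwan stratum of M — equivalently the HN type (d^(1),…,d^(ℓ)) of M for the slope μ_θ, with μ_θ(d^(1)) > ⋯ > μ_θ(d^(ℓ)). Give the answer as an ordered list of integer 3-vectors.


Interval decomposition of M: I[1,1]^2, I[1,3]^2, I[3,3].
HN type (ℓ=3): μ^(1)=10; μ^(2)=1; μ^(3)=-8

((0, 0, 3); (0, 2, 0); (4, 0, 0))


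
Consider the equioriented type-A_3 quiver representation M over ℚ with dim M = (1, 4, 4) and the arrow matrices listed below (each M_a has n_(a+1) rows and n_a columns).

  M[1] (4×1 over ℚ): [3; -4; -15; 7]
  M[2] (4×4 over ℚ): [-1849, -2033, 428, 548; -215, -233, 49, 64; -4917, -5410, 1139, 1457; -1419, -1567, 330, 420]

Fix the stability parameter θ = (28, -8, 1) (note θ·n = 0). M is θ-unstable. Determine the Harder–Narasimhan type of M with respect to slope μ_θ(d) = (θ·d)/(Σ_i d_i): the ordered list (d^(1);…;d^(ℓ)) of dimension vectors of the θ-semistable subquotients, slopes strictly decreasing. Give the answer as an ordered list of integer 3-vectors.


Interval decomposition of M: I[1,3], I[2,2], I[2,3]^2, I[3,3].
HN type (ℓ=3): μ^(1)=7; μ^(2)=1; μ^(3)=-8

((1, 1, 1); (0, 0, 3); (0, 3, 0))


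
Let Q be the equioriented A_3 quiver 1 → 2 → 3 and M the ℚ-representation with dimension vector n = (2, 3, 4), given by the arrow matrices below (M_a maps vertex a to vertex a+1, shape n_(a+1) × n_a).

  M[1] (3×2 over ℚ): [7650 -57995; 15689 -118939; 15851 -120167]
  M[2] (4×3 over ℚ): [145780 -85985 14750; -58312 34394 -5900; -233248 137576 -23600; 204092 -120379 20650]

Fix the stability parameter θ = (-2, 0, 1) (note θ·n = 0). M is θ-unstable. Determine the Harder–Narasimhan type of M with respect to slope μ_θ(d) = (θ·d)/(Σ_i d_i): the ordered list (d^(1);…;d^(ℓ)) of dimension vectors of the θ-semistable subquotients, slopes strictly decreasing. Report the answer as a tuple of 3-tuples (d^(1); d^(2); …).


Interval decomposition of M: I[1,2], I[1,3], I[2,2], I[3,3]^3.
HN type (ℓ=3): μ^(1)=1; μ^(2)=0; μ^(3)=-2

((0, 0, 4); (0, 3, 0); (2, 0, 0))


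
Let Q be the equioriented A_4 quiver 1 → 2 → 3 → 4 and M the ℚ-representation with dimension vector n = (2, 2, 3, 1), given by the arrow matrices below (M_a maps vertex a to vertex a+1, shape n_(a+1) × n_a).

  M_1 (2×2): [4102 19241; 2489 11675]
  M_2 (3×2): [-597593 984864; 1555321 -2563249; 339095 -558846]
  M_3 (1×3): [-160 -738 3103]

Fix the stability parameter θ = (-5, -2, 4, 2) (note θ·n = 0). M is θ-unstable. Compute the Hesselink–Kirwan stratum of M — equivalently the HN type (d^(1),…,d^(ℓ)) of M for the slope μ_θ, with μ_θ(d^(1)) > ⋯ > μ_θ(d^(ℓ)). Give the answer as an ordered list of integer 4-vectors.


Via rank(M_{q-1}∘⋯∘M_p): M ≅ I[1,3], I[1,4], I[3,3].
μ_θ-semistable layers: μ^(1)=4; μ^(2)=3; μ^(3)=-2; μ^(4)=-5

((0, 0, 2, 0); (0, 0, 1, 1); (0, 2, 0, 0); (2, 0, 0, 0))


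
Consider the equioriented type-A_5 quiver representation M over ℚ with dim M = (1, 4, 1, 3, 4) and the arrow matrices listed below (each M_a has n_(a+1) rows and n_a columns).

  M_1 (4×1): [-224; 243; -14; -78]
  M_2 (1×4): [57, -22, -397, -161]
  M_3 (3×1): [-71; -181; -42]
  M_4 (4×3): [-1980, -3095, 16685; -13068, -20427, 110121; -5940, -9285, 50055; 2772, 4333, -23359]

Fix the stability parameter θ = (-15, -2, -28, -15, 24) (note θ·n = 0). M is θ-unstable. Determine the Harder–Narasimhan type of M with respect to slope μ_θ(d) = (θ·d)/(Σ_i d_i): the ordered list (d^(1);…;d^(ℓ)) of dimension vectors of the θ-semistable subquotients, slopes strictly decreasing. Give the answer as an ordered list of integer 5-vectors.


Barcode: M ≅ I[1,5], I[2,2]^3, I[4,4]^2, I[5,5]^3. HN layers by μ_θ (3 steps, strictly decreasing):
  μ^(1)=24; μ^(2)=-2; μ^(3)=-15

((0, 0, 0, 0, 4); (0, 3, 0, 0, 0); (1, 1, 1, 3, 0))


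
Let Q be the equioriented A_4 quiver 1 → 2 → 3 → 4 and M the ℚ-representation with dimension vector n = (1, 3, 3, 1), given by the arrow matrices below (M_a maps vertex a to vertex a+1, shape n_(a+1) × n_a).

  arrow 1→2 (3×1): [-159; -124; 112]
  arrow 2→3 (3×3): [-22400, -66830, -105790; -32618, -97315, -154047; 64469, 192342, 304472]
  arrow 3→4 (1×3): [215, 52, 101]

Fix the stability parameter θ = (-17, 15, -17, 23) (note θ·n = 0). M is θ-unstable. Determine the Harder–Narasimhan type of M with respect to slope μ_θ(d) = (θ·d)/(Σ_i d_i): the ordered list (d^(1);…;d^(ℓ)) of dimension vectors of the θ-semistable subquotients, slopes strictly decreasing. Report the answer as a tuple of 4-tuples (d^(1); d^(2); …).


Interval decomposition of M: I[1,4], I[2,2], I[2,3], I[3,3].
HN type (ℓ=4): μ^(1)=23; μ^(2)=15; μ^(3)=-1; μ^(4)=-17

((0, 0, 0, 1); (0, 1, 0, 0); (0, 2, 2, 0); (1, 0, 1, 0))


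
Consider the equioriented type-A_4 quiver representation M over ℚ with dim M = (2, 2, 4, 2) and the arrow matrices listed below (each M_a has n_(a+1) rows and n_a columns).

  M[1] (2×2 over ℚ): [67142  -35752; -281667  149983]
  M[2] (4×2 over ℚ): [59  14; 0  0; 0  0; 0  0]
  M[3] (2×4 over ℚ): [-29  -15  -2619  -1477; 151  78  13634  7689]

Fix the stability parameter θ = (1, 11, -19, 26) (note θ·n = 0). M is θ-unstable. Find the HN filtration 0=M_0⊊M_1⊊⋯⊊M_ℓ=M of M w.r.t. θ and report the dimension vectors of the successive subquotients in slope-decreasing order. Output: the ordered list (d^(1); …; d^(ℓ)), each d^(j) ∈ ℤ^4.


Barcode: M ≅ I[1,2], I[1,4], I[3,3]^2, I[3,4]. HN layers by μ_θ (5 steps, strictly decreasing):
  μ^(1)=26; μ^(2)=11; μ^(3)=1; μ^(4)=-7/3; μ^(5)=-19

((0, 0, 0, 2); (0, 1, 0, 0); (1, 0, 0, 0); (1, 1, 1, 0); (0, 0, 3, 0))


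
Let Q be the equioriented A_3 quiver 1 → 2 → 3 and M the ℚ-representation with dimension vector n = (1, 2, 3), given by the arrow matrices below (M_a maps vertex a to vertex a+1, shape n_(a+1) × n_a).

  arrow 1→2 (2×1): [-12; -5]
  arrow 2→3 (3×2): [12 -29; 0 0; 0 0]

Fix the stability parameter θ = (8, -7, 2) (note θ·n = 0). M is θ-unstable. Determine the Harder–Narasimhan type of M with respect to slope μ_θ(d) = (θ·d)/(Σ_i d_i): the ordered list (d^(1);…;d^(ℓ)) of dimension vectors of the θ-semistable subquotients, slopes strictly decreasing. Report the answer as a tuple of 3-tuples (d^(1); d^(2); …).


Barcode: M ≅ I[1,3], I[2,2], I[3,3]^2. HN layers by μ_θ (3 steps, strictly decreasing):
  μ^(1)=2; μ^(2)=1/2; μ^(3)=-7

((0, 0, 3); (1, 1, 0); (0, 1, 0))


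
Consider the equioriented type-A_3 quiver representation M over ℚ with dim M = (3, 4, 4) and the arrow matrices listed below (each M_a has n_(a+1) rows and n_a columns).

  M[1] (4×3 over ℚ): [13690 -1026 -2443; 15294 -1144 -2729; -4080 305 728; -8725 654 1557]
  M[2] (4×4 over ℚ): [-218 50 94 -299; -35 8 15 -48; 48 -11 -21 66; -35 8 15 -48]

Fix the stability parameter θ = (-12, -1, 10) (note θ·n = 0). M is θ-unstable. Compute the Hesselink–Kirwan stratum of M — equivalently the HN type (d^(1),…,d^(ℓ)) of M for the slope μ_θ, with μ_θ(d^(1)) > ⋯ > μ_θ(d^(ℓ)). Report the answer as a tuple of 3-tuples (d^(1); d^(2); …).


Barcode: M ≅ I[1,2], I[1,3]^2, I[2,3], I[3,3]. HN layers by μ_θ (3 steps, strictly decreasing):
  μ^(1)=10; μ^(2)=-1; μ^(3)=-12

((0, 0, 4); (0, 4, 0); (3, 0, 0))


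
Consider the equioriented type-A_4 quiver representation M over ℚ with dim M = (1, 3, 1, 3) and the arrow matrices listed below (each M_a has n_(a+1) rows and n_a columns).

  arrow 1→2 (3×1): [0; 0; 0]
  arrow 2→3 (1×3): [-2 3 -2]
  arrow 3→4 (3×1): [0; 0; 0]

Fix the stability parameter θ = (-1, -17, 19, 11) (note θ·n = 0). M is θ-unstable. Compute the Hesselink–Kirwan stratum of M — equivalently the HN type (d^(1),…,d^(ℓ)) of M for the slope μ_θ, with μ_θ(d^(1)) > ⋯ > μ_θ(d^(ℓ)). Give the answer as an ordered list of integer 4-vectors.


Barcode: M ≅ I[1,1], I[2,2]^2, I[2,3], I[4,4]^3. HN layers by μ_θ (4 steps, strictly decreasing):
  μ^(1)=19; μ^(2)=11; μ^(3)=-1; μ^(4)=-17

((0, 0, 1, 0); (0, 0, 0, 3); (1, 0, 0, 0); (0, 3, 0, 0))


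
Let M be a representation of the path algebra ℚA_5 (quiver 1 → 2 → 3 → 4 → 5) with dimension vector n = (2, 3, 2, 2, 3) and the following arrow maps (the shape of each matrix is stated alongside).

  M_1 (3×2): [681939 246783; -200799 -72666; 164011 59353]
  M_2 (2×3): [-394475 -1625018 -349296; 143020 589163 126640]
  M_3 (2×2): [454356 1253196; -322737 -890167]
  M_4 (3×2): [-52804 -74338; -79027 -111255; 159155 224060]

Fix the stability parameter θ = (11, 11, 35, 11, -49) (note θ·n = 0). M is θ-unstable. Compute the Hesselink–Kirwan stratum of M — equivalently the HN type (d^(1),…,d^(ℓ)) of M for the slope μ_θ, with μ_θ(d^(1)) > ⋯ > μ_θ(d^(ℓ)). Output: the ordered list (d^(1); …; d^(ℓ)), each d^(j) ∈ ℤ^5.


Barcode: M ≅ I[1,3], I[1,5], I[2,2], I[4,5], I[5,5]. HN layers by μ_θ (5 steps, strictly decreasing):
  μ^(1)=35; μ^(2)=11; μ^(3)=19/5; μ^(4)=-19; μ^(5)=-49

((0, 0, 1, 0, 0); (1, 2, 0, 0, 0); (1, 1, 1, 1, 1); (0, 0, 0, 1, 1); (0, 0, 0, 0, 1))


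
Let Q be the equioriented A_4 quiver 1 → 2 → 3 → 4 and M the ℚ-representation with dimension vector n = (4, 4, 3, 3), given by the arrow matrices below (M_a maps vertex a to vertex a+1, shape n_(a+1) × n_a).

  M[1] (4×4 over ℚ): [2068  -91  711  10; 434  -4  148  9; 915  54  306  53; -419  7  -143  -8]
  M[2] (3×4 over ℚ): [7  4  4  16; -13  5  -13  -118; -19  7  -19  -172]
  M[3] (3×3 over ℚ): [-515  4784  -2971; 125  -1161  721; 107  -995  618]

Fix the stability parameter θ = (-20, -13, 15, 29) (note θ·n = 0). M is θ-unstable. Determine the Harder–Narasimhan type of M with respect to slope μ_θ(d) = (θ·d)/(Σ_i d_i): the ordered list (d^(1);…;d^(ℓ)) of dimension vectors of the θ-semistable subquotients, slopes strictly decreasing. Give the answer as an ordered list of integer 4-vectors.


Interval decomposition of M: I[1,2], I[1,4]^3.
HN type (ℓ=4): μ^(1)=29; μ^(2)=15; μ^(3)=-13; μ^(4)=-20

((0, 0, 0, 3); (0, 0, 3, 0); (0, 4, 0, 0); (4, 0, 0, 0))


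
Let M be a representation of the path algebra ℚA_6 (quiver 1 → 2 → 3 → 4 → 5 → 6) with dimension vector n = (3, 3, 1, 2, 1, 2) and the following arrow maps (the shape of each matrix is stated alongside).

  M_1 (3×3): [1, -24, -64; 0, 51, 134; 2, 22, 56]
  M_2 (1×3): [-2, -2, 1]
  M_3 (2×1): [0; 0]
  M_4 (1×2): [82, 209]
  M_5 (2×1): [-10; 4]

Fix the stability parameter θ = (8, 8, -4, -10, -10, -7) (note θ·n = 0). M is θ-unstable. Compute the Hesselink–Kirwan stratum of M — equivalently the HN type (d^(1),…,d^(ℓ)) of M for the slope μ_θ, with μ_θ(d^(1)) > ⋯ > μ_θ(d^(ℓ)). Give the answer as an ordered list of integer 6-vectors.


Barcode: M ≅ I[1,2]^2, I[1,3], I[4,4], I[4,6], I[6,6]. HN layers by μ_θ (4 steps, strictly decreasing):
  μ^(1)=8; μ^(2)=4; μ^(3)=-7; μ^(4)=-10

((2, 2, 0, 0, 0, 0); (1, 1, 1, 0, 0, 0); (0, 0, 0, 0, 0, 2); (0, 0, 0, 2, 1, 0))


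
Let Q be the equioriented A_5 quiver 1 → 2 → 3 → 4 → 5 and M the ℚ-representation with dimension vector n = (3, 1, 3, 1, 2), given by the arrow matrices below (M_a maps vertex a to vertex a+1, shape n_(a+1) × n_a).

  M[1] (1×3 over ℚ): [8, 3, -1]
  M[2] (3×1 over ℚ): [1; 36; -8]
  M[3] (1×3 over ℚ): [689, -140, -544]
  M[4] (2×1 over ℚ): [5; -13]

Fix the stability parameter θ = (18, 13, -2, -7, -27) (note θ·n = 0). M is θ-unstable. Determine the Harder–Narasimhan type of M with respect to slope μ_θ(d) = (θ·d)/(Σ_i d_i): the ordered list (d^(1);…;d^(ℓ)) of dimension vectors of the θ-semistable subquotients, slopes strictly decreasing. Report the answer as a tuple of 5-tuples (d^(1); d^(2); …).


Interval decomposition of M: I[1,1]^2, I[1,5], I[3,3]^2, I[5,5].
HN type (ℓ=4): μ^(1)=18; μ^(2)=-1; μ^(3)=-2; μ^(4)=-27

((2, 0, 0, 0, 0); (1, 1, 1, 1, 1); (0, 0, 2, 0, 0); (0, 0, 0, 0, 1))


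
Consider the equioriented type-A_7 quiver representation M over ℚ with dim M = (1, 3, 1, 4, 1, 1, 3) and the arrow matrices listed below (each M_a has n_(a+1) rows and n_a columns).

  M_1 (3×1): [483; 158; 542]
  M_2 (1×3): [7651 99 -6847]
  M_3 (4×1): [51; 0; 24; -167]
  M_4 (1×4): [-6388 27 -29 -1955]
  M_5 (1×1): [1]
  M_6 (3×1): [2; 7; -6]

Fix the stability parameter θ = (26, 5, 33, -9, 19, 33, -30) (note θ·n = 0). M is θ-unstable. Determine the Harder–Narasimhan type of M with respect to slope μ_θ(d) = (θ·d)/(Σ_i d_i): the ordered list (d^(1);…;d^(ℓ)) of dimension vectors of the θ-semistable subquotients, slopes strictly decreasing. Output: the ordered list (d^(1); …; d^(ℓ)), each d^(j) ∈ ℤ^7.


Via rank(M_{q-1}∘⋯∘M_p): M ≅ I[1,7], I[2,2]^2, I[4,4]^3, I[7,7]^2.
μ_θ-semistable layers: μ^(1)=11; μ^(2)=5; μ^(3)=-9; μ^(4)=-30

((1, 1, 1, 1, 1, 1, 1); (0, 2, 0, 0, 0, 0, 0); (0, 0, 0, 3, 0, 0, 0); (0, 0, 0, 0, 0, 0, 2))


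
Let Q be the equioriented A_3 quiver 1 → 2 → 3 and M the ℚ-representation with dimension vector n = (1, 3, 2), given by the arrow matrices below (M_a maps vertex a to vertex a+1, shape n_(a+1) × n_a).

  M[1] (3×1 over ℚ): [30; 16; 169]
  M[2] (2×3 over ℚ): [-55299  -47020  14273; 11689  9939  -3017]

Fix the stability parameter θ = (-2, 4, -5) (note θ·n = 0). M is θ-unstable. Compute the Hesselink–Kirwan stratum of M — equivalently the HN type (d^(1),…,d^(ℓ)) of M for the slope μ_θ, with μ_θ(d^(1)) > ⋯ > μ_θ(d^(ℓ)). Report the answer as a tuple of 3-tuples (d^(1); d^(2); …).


Barcode: M ≅ I[1,3], I[2,2], I[2,3]. HN layers by μ_θ (3 steps, strictly decreasing):
  μ^(1)=4; μ^(2)=-1/2; μ^(3)=-2

((0, 1, 0); (0, 2, 2); (1, 0, 0))


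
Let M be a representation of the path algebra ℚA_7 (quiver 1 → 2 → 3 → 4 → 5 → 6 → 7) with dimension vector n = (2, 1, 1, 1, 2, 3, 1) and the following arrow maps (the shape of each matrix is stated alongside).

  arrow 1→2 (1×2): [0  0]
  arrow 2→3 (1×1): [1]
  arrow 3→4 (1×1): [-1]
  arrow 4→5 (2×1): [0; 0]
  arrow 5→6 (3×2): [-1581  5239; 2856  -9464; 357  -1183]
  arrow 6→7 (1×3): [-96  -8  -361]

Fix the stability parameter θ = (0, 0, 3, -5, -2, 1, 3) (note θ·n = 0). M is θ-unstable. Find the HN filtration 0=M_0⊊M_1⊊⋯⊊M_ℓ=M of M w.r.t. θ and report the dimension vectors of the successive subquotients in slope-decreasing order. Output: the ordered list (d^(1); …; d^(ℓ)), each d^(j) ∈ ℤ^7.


Via rank(M_{q-1}∘⋯∘M_p): M ≅ I[1,1]^2, I[2,4], I[5,5], I[5,7], I[6,6]^2.
μ_θ-semistable layers: μ^(1)=3; μ^(2)=1; μ^(3)=0; μ^(4)=-2/3; μ^(5)=-2

((0, 0, 0, 0, 0, 0, 1); (0, 0, 0, 0, 0, 3, 0); (2, 0, 0, 0, 0, 0, 0); (0, 1, 1, 1, 0, 0, 0); (0, 0, 0, 0, 2, 0, 0))


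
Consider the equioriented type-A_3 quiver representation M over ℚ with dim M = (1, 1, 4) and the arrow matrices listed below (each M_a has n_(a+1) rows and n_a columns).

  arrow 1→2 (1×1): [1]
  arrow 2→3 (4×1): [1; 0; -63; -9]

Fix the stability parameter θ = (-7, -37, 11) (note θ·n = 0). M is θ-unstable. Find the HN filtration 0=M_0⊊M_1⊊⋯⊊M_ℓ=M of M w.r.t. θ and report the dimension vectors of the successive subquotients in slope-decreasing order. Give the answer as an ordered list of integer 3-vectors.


Barcode: M ≅ I[1,3], I[3,3]^3. HN layers by μ_θ (2 steps, strictly decreasing):
  μ^(1)=11; μ^(2)=-22

((0, 0, 4); (1, 1, 0))


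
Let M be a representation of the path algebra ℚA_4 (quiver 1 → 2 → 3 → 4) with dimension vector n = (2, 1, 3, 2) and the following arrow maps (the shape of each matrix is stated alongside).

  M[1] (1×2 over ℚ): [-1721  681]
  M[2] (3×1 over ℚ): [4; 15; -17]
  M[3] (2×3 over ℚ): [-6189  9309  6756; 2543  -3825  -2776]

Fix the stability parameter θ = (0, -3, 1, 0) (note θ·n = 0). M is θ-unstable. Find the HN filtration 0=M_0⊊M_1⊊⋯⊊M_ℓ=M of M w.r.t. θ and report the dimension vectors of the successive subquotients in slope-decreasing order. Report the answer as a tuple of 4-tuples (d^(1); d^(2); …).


Via rank(M_{q-1}∘⋯∘M_p): M ≅ I[1,1], I[1,4], I[3,3], I[3,4].
μ_θ-semistable layers: μ^(1)=1; μ^(2)=1/2; μ^(3)=0; μ^(4)=-3/2

((0, 0, 1, 0); (0, 0, 2, 2); (1, 0, 0, 0); (1, 1, 0, 0))


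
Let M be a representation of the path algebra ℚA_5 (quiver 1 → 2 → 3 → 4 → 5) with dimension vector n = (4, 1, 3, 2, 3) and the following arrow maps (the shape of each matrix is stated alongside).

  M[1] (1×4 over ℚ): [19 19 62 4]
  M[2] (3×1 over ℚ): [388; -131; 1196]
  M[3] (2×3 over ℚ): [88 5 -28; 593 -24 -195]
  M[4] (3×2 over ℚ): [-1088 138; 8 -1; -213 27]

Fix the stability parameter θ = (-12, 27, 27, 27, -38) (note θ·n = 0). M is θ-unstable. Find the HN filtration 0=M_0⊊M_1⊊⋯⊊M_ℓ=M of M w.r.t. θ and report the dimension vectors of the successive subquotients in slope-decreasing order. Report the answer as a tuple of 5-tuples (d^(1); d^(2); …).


Barcode: M ≅ I[1,1]^3, I[1,5], I[3,3], I[3,5], I[5,5]. HN layers by μ_θ (5 steps, strictly decreasing):
  μ^(1)=27; μ^(2)=43/4; μ^(3)=16/3; μ^(4)=-12; μ^(5)=-38

((0, 0, 1, 0, 0); (0, 1, 1, 1, 1); (0, 0, 1, 1, 1); (4, 0, 0, 0, 0); (0, 0, 0, 0, 1))


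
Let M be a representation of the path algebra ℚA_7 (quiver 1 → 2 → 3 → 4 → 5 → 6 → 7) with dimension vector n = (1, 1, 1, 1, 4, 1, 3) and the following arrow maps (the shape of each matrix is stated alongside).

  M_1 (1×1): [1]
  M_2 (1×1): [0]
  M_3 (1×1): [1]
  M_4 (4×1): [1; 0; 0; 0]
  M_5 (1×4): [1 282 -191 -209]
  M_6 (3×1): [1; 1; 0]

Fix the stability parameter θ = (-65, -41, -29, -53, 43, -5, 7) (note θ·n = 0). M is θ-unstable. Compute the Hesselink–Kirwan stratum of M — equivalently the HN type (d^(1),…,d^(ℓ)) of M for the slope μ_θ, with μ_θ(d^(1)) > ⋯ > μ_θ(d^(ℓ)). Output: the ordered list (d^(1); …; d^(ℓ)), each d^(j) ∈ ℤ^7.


Interval decomposition of M: I[1,2], I[3,7], I[5,5]^3, I[7,7]^2.
HN type (ℓ=5): μ^(1)=43; μ^(2)=15; μ^(3)=7; μ^(4)=-41; μ^(5)=-65

((0, 0, 0, 0, 3, 0, 0); (0, 0, 0, 0, 1, 1, 1); (0, 0, 0, 0, 0, 0, 2); (0, 1, 1, 1, 0, 0, 0); (1, 0, 0, 0, 0, 0, 0))


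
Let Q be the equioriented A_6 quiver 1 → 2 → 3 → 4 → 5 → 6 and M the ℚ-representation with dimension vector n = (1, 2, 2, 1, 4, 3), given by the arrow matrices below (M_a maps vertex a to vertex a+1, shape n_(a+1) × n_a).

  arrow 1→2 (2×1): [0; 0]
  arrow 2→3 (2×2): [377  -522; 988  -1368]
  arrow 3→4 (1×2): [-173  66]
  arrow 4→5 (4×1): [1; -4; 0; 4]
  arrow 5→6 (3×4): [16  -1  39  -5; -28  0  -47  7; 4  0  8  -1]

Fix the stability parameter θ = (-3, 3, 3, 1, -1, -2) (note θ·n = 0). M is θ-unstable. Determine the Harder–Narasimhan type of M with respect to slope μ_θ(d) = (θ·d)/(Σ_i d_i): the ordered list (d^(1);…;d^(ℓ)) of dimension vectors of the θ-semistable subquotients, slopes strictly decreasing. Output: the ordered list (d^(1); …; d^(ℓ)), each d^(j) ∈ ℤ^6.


Interval decomposition of M: I[1,1], I[2,2], I[2,5], I[3,3], I[5,6]^3.
HN type (ℓ=4): μ^(1)=3; μ^(2)=3/2; μ^(3)=-3/2; μ^(4)=-3

((0, 1, 1, 0, 0, 0); (0, 1, 1, 1, 1, 0); (0, 0, 0, 0, 3, 3); (1, 0, 0, 0, 0, 0))


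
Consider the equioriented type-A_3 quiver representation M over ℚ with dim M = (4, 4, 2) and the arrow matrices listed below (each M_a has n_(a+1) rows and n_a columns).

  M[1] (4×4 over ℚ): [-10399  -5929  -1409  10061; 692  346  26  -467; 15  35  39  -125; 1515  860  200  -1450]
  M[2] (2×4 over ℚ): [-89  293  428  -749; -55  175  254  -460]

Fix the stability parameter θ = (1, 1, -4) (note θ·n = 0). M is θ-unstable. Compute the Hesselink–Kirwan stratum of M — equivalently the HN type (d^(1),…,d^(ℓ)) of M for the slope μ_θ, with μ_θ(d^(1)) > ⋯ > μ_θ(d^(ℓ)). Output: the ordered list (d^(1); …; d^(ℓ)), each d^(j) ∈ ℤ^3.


Via rank(M_{q-1}∘⋯∘M_p): M ≅ I[1,2]^2, I[1,3]^2.
μ_θ-semistable layers: μ^(1)=1; μ^(2)=-2/3

((2, 2, 0); (2, 2, 2))


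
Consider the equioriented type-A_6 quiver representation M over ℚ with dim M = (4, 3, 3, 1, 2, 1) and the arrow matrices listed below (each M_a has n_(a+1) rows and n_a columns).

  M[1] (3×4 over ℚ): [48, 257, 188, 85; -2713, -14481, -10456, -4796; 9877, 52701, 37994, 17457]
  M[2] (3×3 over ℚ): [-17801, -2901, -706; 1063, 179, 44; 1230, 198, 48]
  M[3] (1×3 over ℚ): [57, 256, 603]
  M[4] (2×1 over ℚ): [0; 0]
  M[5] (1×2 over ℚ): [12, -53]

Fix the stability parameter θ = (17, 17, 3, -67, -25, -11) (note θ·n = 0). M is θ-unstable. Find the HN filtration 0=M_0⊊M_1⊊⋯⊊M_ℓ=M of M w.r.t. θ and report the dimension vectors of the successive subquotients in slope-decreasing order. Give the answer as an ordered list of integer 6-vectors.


Barcode: M ≅ I[1,1], I[1,2], I[1,3], I[1,4], I[3,3], I[5,5], I[5,6]. HN layers by μ_θ (6 steps, strictly decreasing):
  μ^(1)=17; μ^(2)=37/3; μ^(3)=3; μ^(4)=-15/2; μ^(5)=-11; μ^(6)=-25

((2, 1, 0, 0, 0, 0); (1, 1, 1, 0, 0, 0); (0, 0, 1, 0, 0, 0); (1, 1, 1, 1, 0, 0); (0, 0, 0, 0, 0, 1); (0, 0, 0, 0, 2, 0))


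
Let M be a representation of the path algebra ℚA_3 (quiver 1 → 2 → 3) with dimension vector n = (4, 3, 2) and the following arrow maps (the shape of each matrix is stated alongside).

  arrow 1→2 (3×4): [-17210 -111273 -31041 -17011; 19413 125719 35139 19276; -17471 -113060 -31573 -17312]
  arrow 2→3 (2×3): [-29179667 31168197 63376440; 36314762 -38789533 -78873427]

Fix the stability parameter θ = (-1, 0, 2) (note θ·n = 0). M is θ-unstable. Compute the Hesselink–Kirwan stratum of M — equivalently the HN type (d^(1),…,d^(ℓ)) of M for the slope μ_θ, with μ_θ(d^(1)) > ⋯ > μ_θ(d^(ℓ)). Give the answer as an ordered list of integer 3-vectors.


Via rank(M_{q-1}∘⋯∘M_p): M ≅ I[1,1], I[1,2], I[1,3]^2.
μ_θ-semistable layers: μ^(1)=2; μ^(2)=0; μ^(3)=-1

((0, 0, 2); (0, 3, 0); (4, 0, 0))


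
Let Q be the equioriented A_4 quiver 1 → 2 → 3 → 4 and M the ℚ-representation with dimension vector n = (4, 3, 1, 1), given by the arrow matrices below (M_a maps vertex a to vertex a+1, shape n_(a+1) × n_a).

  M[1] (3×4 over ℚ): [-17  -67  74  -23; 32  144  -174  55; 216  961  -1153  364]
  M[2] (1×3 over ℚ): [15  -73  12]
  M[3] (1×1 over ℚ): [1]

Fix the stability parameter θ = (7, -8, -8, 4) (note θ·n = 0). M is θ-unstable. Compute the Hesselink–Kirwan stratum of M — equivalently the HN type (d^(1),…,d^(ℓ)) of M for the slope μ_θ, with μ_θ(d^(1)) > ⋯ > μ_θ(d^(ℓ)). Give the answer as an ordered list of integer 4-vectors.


Via rank(M_{q-1}∘⋯∘M_p): M ≅ I[1,1], I[1,2]^2, I[1,4].
μ_θ-semistable layers: μ^(1)=7; μ^(2)=4; μ^(3)=-1/2; μ^(4)=-3

((1, 0, 0, 0); (0, 0, 0, 1); (2, 2, 0, 0); (1, 1, 1, 0))
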